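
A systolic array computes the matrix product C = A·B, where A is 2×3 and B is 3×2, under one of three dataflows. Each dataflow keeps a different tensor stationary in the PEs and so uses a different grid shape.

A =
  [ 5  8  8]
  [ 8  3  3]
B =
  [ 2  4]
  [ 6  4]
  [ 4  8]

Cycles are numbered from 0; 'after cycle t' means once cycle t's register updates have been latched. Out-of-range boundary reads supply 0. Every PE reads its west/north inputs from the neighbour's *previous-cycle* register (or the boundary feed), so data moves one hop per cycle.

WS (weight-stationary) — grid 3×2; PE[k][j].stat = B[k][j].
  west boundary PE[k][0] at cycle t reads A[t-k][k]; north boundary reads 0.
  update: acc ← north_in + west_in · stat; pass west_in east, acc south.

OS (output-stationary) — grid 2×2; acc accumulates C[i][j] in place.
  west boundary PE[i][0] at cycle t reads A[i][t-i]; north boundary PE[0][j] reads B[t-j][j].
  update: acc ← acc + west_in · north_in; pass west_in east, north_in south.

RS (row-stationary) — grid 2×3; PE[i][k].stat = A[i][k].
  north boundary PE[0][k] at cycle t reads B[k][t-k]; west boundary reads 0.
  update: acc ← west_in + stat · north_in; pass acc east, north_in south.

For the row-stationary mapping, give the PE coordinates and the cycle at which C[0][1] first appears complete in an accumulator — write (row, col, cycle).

RS — PE[0][2] is where C[0][1] collects:
  @0  [0,2]  acc 0  |  →0  ↓0
  @1  [0,2]  acc 0  |  →0  ↓0
  @2  [0,2]  acc 90  |  →90  ↓4
  @3  [0,2]  acc 116  |  →116  ↓8

(row, col, cycle) = (0, 2, 3)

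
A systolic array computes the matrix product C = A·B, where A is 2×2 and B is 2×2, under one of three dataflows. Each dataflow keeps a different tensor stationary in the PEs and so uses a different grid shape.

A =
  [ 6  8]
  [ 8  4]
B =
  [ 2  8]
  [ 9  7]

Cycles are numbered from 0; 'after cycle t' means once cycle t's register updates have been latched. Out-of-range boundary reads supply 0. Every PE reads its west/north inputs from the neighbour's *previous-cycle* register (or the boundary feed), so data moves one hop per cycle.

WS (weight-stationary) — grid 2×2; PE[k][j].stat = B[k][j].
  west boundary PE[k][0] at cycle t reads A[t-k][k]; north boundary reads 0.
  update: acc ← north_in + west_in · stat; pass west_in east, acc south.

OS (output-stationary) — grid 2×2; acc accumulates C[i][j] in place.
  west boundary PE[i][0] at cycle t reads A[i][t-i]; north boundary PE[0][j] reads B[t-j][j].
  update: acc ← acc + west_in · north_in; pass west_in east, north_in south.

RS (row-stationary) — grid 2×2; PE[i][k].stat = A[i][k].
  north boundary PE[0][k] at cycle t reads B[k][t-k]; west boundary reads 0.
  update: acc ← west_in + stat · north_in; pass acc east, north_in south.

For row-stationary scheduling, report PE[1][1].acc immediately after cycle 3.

RS (2×2). Following PE[1][1] plus its west/north inputs:
  t=0 PE[0][1]: acc=0 h=0 v=0
  t=0 PE[1][0]: acc=0 h=0 v=0
  t=0 PE[1][1]: acc=0 h=0 v=0
  t=1 PE[0][1]: acc=84 h=84 v=9
  t=1 PE[1][0]: acc=16 h=16 v=2
  t=1 PE[1][1]: acc=0 h=0 v=0
  t=2 PE[0][1]: acc=104 h=104 v=7
  t=2 PE[1][0]: acc=64 h=64 v=8
  t=2 PE[1][1]: acc=52 h=52 v=9
  t=3 PE[0][1]: acc=0 h=0 v=0
  t=3 PE[1][0]: acc=0 h=0 v=0
  t=3 PE[1][1]: acc=92 h=92 v=7

PE[1][1].acc = 92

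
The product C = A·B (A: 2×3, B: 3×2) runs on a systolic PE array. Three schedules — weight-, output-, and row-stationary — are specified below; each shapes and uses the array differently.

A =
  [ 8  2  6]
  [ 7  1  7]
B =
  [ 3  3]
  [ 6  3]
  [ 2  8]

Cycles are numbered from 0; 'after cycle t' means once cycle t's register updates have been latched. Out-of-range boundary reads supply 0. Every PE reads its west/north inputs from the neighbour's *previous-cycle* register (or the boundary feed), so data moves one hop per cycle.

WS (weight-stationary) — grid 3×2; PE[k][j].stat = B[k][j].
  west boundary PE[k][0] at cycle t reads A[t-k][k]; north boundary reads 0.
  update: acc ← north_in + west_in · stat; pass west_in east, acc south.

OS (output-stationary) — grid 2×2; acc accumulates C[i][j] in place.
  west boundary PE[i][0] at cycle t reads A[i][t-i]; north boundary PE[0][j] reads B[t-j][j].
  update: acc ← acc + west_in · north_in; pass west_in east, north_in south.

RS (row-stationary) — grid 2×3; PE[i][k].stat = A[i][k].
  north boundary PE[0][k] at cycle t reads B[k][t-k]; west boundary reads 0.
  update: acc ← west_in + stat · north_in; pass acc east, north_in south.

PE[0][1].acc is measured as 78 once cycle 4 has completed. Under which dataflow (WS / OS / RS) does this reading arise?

— WS: 3×2; PE[0][1] trace:
  after 0 — PE[0][1] acc=0, pass-E 0, pass-S 0
  after 1 — PE[0][1] acc=24, pass-E 8, pass-S 24
  after 2 — PE[0][1] acc=21, pass-E 7, pass-S 21
  after 3 — PE[0][1] acc=0, pass-E 0, pass-S 0
  after 4 — PE[0][1] acc=0, pass-E 0, pass-S 0
— OS: 2×2; PE[0][1] trace:
  after 0 — PE[0][1] acc=0, pass-E 0, pass-S 0
  after 1 — PE[0][1] acc=24, pass-E 8, pass-S 3
  after 2 — PE[0][1] acc=30, pass-E 2, pass-S 3
  after 3 — PE[0][1] acc=78, pass-E 6, pass-S 8
  after 4 — PE[0][1] acc=78, pass-E 0, pass-S 0
— RS: 2×3; PE[0][1] trace:
  after 0 — PE[0][1] acc=0, pass-E 0, pass-S 0
  after 1 — PE[0][1] acc=36, pass-E 36, pass-S 6
  after 2 — PE[0][1] acc=30, pass-E 30, pass-S 3
  after 3 — PE[0][1] acc=0, pass-E 0, pass-S 0
  after 4 — PE[0][1] acc=0, pass-E 0, pass-S 0

dataflow = OS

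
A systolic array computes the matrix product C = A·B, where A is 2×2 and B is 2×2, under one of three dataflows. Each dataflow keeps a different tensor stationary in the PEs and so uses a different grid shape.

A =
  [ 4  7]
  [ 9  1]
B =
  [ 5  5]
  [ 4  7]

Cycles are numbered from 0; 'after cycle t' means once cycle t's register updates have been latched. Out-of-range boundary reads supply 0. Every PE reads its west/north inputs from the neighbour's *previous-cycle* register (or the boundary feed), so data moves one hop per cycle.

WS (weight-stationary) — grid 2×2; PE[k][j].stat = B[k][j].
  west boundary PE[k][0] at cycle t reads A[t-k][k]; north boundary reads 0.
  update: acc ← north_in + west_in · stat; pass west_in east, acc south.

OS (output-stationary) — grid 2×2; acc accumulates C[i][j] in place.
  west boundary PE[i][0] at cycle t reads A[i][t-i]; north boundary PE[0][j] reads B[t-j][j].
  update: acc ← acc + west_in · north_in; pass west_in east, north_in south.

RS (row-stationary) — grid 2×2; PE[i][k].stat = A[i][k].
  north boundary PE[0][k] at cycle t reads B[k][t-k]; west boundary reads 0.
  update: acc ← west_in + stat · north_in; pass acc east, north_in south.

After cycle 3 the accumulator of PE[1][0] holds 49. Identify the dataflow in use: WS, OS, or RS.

dataflow = OS

— WS: 2×2; PE[1][0] trace:
  step 0 · PE1,0: acc=0; fwd→0 fwd↓0
  step 1 · PE1,0: acc=48; fwd→7 fwd↓48
  step 2 · PE1,0: acc=49; fwd→1 fwd↓49
  step 3 · PE1,0: acc=0; fwd→0 fwd↓0
— OS: 2×2; PE[1][0] trace:
  step 0 · PE1,0: acc=0; fwd→0 fwd↓0
  step 1 · PE1,0: acc=45; fwd→9 fwd↓5
  step 2 · PE1,0: acc=49; fwd→1 fwd↓4
  step 3 · PE1,0: acc=49; fwd→0 fwd↓0
— RS: 2×2; PE[1][0] trace:
  step 0 · PE1,0: acc=0; fwd→0 fwd↓0
  step 1 · PE1,0: acc=45; fwd→45 fwd↓5
  step 2 · PE1,0: acc=45; fwd→45 fwd↓5
  step 3 · PE1,0: acc=0; fwd→0 fwd↓0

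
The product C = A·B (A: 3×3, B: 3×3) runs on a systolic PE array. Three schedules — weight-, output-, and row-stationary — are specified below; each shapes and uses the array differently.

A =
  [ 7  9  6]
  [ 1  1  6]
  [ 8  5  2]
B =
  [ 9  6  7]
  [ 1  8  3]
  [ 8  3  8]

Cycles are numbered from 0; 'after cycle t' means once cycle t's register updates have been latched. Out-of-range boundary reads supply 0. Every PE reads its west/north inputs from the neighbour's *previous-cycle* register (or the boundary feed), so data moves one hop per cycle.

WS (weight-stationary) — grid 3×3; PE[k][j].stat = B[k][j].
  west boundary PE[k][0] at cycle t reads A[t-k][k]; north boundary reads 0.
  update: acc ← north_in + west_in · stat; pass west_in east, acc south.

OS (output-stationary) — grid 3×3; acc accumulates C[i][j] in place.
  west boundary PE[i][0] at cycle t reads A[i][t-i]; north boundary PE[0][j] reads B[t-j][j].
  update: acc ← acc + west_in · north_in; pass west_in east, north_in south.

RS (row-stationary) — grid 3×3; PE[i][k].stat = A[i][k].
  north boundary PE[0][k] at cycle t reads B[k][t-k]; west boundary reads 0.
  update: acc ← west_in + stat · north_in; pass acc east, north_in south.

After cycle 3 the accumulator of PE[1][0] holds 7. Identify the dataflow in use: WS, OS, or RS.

WS [3×3] PE[1][0] across cycles:
  @0  [1,0]  acc 0  |  →0  ↓0
  @1  [1,0]  acc 72  |  →9  ↓72
  @2  [1,0]  acc 10  |  →1  ↓10
  @3  [1,0]  acc 77  |  →5  ↓77
OS [3×3] PE[1][0] across cycles:
  @0  [1,0]  acc 0  |  →0  ↓0
  @1  [1,0]  acc 9  |  →1  ↓9
  @2  [1,0]  acc 10  |  →1  ↓1
  @3  [1,0]  acc 58  |  →6  ↓8
RS [3×3] PE[1][0] across cycles:
  @0  [1,0]  acc 0  |  →0  ↓0
  @1  [1,0]  acc 9  |  →9  ↓9
  @2  [1,0]  acc 6  |  →6  ↓6
  @3  [1,0]  acc 7  |  →7  ↓7

dataflow = RS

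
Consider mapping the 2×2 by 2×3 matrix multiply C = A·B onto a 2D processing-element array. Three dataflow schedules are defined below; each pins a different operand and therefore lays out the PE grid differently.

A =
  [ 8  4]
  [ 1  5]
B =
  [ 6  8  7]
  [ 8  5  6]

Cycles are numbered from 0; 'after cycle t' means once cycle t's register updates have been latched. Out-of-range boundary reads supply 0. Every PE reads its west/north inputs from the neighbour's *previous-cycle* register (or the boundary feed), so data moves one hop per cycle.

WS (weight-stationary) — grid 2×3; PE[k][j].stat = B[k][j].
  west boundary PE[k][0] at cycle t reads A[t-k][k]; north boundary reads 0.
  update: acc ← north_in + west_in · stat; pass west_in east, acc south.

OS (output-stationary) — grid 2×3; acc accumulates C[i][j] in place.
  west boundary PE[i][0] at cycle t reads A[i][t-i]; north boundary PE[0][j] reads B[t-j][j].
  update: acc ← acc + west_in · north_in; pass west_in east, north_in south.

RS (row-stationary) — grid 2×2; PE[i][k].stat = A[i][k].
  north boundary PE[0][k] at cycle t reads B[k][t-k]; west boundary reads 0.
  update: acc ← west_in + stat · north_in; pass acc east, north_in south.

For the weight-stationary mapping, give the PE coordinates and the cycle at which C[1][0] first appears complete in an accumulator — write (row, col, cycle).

(row, col, cycle) = (1, 0, 2)

Under WS, C[1][0] lands at PE[1][0]:
  c0 r1c0: 0 / 0 / 0
  c1 r1c0: 80 / 4 / 80
  c2 r1c0: 46 / 5 / 46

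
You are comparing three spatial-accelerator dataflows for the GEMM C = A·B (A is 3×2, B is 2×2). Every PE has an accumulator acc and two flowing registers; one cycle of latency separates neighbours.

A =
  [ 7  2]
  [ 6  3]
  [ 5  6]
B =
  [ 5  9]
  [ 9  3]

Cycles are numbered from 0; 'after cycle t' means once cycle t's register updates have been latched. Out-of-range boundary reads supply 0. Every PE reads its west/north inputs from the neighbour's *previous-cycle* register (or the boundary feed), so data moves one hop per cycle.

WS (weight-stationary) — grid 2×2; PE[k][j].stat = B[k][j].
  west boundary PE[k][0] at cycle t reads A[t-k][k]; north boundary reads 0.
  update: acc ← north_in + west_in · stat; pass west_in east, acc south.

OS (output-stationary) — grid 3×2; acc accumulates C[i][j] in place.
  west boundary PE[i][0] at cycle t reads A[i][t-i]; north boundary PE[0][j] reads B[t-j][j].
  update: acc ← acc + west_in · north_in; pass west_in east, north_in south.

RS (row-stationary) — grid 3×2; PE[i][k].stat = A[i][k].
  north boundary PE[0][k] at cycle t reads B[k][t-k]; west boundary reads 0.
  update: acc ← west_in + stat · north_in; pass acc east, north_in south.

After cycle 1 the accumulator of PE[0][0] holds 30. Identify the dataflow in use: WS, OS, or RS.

dataflow = WS

WS [2×2] PE[0][0] across cycles:
  c0 r0c0: 35 / 7 / 35
  c1 r0c0: 30 / 6 / 30
OS [3×2] PE[0][0] across cycles:
  c0 r0c0: 35 / 7 / 5
  c1 r0c0: 53 / 2 / 9
RS [3×2] PE[0][0] across cycles:
  c0 r0c0: 35 / 35 / 5
  c1 r0c0: 63 / 63 / 9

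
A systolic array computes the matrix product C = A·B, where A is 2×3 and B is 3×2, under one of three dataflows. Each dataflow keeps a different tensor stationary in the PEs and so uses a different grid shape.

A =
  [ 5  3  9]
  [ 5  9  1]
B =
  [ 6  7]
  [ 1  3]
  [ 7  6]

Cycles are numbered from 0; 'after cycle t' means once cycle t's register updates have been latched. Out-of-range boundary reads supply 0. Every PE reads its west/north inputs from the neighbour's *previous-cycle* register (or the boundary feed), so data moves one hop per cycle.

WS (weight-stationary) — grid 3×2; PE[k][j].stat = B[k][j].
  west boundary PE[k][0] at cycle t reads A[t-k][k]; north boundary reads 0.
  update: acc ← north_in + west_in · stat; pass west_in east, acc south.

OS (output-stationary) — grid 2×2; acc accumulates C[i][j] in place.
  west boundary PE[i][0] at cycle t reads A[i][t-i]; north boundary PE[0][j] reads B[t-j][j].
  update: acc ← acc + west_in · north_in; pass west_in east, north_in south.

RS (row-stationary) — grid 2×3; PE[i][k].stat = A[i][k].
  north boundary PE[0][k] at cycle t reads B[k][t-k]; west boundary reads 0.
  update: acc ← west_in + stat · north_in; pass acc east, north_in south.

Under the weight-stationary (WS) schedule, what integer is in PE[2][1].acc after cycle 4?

PE[2][1].acc = 68

WS on a 3×2 grid — tracing PE[2][1] and its feeders:
  cycle 0: PE[1][1] → acc 0, east 0, south 0
  cycle 0: PE[2][0] → acc 0, east 0, south 0
  cycle 0: PE[2][1] → acc 0, east 0, south 0
  cycle 1: PE[1][1] → acc 0, east 0, south 0
  cycle 1: PE[2][0] → acc 0, east 0, south 0
  cycle 1: PE[2][1] → acc 0, east 0, south 0
  cycle 2: PE[1][1] → acc 44, east 3, south 44
  cycle 2: PE[2][0] → acc 96, east 9, south 96
  cycle 2: PE[2][1] → acc 0, east 0, south 0
  cycle 3: PE[1][1] → acc 62, east 9, south 62
  cycle 3: PE[2][0] → acc 46, east 1, south 46
  cycle 3: PE[2][1] → acc 98, east 9, south 98
  cycle 4: PE[1][1] → acc 0, east 0, south 0
  cycle 4: PE[2][0] → acc 0, east 0, south 0
  cycle 4: PE[2][1] → acc 68, east 1, south 68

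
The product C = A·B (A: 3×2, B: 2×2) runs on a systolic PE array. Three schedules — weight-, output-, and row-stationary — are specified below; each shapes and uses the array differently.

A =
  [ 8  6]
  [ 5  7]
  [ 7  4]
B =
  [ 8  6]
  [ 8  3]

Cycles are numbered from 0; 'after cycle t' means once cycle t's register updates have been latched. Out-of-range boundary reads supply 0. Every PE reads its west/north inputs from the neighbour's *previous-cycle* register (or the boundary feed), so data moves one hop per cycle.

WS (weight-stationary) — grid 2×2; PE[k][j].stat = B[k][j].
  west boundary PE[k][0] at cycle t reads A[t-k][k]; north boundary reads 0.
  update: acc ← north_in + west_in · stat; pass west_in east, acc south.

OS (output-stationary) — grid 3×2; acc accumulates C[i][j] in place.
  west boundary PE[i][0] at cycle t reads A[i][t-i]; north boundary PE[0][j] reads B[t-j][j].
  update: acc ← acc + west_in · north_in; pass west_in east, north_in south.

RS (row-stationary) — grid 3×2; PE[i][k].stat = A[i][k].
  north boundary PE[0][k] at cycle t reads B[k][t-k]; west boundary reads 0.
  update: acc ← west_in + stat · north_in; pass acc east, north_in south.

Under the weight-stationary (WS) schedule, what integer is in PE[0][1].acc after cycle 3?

PE[0][1].acc = 42

WS 2×2: PE[0][1] cycle-by-cycle (with neighbour feeds):
  cycle 0: PE[0][0] → acc 64, east 8, south 64
  cycle 0: PE[0][1] → acc 0, east 0, south 0
  cycle 1: PE[0][0] → acc 40, east 5, south 40
  cycle 1: PE[0][1] → acc 48, east 8, south 48
  cycle 2: PE[0][0] → acc 56, east 7, south 56
  cycle 2: PE[0][1] → acc 30, east 5, south 30
  cycle 3: PE[0][0] → acc 0, east 0, south 0
  cycle 3: PE[0][1] → acc 42, east 7, south 42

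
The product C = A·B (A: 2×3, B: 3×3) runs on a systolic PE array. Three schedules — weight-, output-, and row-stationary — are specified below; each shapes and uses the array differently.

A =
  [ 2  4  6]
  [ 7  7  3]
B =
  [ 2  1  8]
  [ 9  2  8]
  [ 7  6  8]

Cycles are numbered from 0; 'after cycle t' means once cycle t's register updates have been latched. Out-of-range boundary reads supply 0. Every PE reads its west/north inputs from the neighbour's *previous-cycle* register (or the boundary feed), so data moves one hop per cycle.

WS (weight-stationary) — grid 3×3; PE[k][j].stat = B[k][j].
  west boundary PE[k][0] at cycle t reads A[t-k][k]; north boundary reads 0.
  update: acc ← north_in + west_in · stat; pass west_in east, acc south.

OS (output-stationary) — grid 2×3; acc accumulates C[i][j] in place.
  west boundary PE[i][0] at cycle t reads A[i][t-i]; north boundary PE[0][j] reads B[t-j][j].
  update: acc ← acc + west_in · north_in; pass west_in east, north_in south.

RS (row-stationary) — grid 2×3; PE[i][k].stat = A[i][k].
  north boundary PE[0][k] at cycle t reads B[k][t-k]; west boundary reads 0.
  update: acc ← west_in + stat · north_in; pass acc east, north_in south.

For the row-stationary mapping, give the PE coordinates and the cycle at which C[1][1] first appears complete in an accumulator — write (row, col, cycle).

(row, col, cycle) = (1, 2, 4)

RS: C[1][1] accumulates in PE[1][2]:
  0: (1,2).acc=0  regs=<0,0>
  1: (1,2).acc=0  regs=<0,0>
  2: (1,2).acc=0  regs=<0,0>
  3: (1,2).acc=98  regs=<98,7>
  4: (1,2).acc=39  regs=<39,6>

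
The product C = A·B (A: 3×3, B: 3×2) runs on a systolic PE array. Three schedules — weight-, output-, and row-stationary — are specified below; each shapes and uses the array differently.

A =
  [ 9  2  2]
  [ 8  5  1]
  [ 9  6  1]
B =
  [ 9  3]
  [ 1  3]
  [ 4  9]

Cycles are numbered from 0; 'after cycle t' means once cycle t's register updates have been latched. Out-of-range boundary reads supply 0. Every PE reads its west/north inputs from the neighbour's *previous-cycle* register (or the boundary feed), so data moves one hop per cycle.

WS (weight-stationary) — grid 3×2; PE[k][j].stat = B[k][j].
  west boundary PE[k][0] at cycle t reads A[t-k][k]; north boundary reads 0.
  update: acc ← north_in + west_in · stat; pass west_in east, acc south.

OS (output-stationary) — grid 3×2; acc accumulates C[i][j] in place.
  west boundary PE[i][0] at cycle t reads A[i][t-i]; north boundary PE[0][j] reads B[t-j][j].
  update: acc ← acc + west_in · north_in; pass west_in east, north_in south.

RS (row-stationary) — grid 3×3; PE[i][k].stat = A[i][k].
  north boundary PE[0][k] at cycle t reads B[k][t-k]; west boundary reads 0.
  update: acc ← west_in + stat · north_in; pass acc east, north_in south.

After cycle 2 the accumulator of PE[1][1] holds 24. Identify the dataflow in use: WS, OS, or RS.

WS [3×2] PE[1][1] across cycles:
  [0] (1,1) acc=0 (h:0 v:0)
  [1] (1,1) acc=0 (h:0 v:0)
  [2] (1,1) acc=33 (h:2 v:33)
OS [3×2] PE[1][1] across cycles:
  [0] (1,1) acc=0 (h:0 v:0)
  [1] (1,1) acc=0 (h:0 v:0)
  [2] (1,1) acc=24 (h:8 v:3)
RS [3×3] PE[1][1] across cycles:
  [0] (1,1) acc=0 (h:0 v:0)
  [1] (1,1) acc=0 (h:0 v:0)
  [2] (1,1) acc=77 (h:77 v:1)

dataflow = OS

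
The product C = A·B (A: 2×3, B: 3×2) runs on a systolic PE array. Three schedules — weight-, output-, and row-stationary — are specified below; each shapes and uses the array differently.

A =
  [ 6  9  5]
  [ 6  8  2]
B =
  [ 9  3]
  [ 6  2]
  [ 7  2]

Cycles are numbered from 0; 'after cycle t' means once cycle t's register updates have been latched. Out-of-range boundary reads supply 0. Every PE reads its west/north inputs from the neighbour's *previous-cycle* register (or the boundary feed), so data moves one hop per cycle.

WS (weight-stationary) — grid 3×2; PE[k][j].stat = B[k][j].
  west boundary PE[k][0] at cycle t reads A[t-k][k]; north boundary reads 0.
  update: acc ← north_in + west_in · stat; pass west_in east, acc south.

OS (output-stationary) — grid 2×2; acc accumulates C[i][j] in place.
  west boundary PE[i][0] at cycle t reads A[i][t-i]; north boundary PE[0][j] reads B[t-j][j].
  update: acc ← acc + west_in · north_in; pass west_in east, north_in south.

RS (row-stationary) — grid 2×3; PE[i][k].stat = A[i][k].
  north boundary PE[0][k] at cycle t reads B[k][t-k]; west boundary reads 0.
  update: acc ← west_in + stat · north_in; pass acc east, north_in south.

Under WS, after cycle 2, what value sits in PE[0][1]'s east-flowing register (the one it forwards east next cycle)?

Tracing WS — 3×2 array, target PE[0][1]:
  [0] (0,0) acc=54 (h:6 v:54)
  [0] (0,1) acc=0 (h:0 v:0)
  [1] (0,0) acc=54 (h:6 v:54)
  [1] (0,1) acc=18 (h:6 v:18)
  [2] (0,0) acc=0 (h:0 v:0)
  [2] (0,1) acc=18 (h:6 v:18)

register = 6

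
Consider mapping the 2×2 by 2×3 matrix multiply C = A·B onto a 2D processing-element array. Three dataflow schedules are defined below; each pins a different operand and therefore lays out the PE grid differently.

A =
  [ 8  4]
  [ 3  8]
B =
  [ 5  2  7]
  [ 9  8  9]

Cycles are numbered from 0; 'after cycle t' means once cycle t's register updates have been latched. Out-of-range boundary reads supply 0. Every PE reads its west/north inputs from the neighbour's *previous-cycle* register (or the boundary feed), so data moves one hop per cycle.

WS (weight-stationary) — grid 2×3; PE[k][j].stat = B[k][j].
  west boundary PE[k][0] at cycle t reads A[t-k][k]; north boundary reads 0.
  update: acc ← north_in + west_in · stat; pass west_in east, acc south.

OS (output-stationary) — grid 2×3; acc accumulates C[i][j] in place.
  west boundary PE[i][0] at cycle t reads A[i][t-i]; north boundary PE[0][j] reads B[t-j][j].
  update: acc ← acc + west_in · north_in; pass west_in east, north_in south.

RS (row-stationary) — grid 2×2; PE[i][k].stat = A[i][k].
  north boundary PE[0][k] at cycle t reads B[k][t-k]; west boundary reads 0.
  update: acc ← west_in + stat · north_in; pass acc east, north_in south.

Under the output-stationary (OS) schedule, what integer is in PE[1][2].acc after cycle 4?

OS (2×3). Following PE[1][2] plus its west/north inputs:
  @0  [0,2]  acc 0  |  →0  ↓0
  @0  [1,1]  acc 0  |  →0  ↓0
  @0  [1,2]  acc 0  |  →0  ↓0
  @1  [0,2]  acc 0  |  →0  ↓0
  @1  [1,1]  acc 0  |  →0  ↓0
  @1  [1,2]  acc 0  |  →0  ↓0
  @2  [0,2]  acc 56  |  →8  ↓7
  @2  [1,1]  acc 6  |  →3  ↓2
  @2  [1,2]  acc 0  |  →0  ↓0
  @3  [0,2]  acc 92  |  →4  ↓9
  @3  [1,1]  acc 70  |  →8  ↓8
  @3  [1,2]  acc 21  |  →3  ↓7
  @4  [0,2]  acc 92  |  →0  ↓0
  @4  [1,1]  acc 70  |  →0  ↓0
  @4  [1,2]  acc 93  |  →8  ↓9

PE[1][2].acc = 93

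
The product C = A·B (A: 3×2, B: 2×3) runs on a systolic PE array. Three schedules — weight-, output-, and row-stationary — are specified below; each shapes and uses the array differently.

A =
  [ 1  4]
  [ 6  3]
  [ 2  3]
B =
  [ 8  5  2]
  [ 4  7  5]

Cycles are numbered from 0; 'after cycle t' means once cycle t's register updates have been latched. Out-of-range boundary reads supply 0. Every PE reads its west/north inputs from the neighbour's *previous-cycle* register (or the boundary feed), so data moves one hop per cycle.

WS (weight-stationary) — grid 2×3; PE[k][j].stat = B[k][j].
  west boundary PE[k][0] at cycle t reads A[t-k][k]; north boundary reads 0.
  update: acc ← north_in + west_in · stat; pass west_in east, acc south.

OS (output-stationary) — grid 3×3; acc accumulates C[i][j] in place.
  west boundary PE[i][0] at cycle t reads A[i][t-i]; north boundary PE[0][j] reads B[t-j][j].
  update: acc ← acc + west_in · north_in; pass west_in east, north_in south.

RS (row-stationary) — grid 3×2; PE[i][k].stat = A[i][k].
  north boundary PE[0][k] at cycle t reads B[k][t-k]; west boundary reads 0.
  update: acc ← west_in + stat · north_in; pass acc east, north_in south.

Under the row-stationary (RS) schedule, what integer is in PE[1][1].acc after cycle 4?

PE[1][1].acc = 27

RS on a 3×2 grid — tracing PE[1][1] and its feeders:
  t=0 PE[0][1]: acc=0 h=0 v=0
  t=0 PE[1][0]: acc=0 h=0 v=0
  t=0 PE[1][1]: acc=0 h=0 v=0
  t=1 PE[0][1]: acc=24 h=24 v=4
  t=1 PE[1][0]: acc=48 h=48 v=8
  t=1 PE[1][1]: acc=0 h=0 v=0
  t=2 PE[0][1]: acc=33 h=33 v=7
  t=2 PE[1][0]: acc=30 h=30 v=5
  t=2 PE[1][1]: acc=60 h=60 v=4
  t=3 PE[0][1]: acc=22 h=22 v=5
  t=3 PE[1][0]: acc=12 h=12 v=2
  t=3 PE[1][1]: acc=51 h=51 v=7
  t=4 PE[0][1]: acc=0 h=0 v=0
  t=4 PE[1][0]: acc=0 h=0 v=0
  t=4 PE[1][1]: acc=27 h=27 v=5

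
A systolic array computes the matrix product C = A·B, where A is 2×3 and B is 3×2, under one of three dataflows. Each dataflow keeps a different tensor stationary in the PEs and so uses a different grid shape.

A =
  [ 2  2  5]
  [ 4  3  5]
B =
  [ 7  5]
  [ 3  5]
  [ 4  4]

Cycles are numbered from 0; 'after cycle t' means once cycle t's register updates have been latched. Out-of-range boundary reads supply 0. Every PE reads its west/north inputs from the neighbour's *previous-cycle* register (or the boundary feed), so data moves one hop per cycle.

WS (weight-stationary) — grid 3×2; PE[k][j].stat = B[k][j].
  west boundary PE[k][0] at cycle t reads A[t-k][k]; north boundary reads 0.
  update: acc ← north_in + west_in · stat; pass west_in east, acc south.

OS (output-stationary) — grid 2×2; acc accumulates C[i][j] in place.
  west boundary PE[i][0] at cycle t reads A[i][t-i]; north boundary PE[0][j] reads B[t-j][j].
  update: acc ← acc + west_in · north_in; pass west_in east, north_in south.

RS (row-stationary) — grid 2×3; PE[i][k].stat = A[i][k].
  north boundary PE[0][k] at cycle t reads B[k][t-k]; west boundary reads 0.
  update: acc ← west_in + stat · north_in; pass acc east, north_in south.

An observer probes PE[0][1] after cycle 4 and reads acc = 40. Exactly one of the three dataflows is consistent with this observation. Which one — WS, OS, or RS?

dataflow = OS

WS [3×2] PE[0][1] across cycles:
  step 0 · PE0,1: acc=0; fwd→0 fwd↓0
  step 1 · PE0,1: acc=10; fwd→2 fwd↓10
  step 2 · PE0,1: acc=20; fwd→4 fwd↓20
  step 3 · PE0,1: acc=0; fwd→0 fwd↓0
  step 4 · PE0,1: acc=0; fwd→0 fwd↓0
OS [2×2] PE[0][1] across cycles:
  step 0 · PE0,1: acc=0; fwd→0 fwd↓0
  step 1 · PE0,1: acc=10; fwd→2 fwd↓5
  step 2 · PE0,1: acc=20; fwd→2 fwd↓5
  step 3 · PE0,1: acc=40; fwd→5 fwd↓4
  step 4 · PE0,1: acc=40; fwd→0 fwd↓0
RS [2×3] PE[0][1] across cycles:
  step 0 · PE0,1: acc=0; fwd→0 fwd↓0
  step 1 · PE0,1: acc=20; fwd→20 fwd↓3
  step 2 · PE0,1: acc=20; fwd→20 fwd↓5
  step 3 · PE0,1: acc=0; fwd→0 fwd↓0
  step 4 · PE0,1: acc=0; fwd→0 fwd↓0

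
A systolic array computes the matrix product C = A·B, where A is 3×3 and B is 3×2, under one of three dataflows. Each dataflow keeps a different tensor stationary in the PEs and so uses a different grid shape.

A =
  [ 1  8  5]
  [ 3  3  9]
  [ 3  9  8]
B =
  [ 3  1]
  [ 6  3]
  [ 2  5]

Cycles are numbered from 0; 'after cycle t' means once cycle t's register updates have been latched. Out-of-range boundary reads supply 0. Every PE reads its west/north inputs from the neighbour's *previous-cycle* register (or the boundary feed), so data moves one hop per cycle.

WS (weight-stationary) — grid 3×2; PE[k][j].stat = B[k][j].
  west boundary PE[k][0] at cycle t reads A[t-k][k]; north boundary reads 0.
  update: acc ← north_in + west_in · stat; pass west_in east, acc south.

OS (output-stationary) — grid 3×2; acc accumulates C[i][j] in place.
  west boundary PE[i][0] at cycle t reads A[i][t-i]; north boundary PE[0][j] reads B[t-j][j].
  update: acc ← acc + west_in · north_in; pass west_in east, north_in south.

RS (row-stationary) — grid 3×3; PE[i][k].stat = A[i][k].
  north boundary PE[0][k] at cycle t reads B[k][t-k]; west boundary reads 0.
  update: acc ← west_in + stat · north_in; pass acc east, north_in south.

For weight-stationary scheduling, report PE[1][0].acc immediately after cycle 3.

Tracing WS — 3×2 array, target PE[1][0]:
  0: (0,0).acc=3  regs=<1,3>
  0: (1,0).acc=0  regs=<0,0>
  1: (0,0).acc=9  regs=<3,9>
  1: (1,0).acc=51  regs=<8,51>
  2: (0,0).acc=9  regs=<3,9>
  2: (1,0).acc=27  regs=<3,27>
  3: (0,0).acc=0  regs=<0,0>
  3: (1,0).acc=63  regs=<9,63>

PE[1][0].acc = 63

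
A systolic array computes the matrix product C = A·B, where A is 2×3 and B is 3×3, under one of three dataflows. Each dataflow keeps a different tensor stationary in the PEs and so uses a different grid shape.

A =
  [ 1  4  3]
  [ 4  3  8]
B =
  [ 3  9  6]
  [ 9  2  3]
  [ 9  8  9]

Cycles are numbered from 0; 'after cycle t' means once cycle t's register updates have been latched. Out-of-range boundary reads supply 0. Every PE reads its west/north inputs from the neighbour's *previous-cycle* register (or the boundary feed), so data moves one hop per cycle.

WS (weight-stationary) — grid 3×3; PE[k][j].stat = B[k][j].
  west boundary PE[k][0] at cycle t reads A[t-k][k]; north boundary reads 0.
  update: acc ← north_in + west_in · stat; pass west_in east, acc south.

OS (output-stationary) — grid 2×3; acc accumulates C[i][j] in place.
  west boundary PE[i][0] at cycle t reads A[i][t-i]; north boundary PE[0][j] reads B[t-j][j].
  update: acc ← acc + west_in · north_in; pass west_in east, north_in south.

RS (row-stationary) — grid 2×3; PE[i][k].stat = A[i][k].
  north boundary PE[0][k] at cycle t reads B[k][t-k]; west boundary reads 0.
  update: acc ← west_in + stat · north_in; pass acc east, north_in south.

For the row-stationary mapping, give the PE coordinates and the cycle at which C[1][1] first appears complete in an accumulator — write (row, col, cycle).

RS — PE[1][2] is where C[1][1] collects:
  after 0 — PE[1][2] acc=0, pass-E 0, pass-S 0
  after 1 — PE[1][2] acc=0, pass-E 0, pass-S 0
  after 2 — PE[1][2] acc=0, pass-E 0, pass-S 0
  after 3 — PE[1][2] acc=111, pass-E 111, pass-S 9
  after 4 — PE[1][2] acc=106, pass-E 106, pass-S 8

(row, col, cycle) = (1, 2, 4)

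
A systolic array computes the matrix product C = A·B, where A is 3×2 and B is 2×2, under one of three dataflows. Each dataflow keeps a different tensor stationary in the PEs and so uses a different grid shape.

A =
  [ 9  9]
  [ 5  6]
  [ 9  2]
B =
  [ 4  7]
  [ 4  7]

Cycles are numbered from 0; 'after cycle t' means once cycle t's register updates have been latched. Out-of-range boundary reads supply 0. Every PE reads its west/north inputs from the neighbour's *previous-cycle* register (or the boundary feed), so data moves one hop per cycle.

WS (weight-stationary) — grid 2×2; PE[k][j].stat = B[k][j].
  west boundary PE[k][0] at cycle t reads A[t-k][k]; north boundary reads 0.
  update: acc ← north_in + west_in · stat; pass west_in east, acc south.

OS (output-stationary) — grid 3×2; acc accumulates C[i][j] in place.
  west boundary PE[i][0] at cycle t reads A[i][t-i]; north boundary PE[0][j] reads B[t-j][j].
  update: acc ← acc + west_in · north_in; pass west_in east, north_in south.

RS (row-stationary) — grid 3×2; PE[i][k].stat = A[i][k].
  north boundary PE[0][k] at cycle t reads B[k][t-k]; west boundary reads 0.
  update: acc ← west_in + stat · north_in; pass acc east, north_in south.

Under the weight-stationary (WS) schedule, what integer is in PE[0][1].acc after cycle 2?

PE[0][1].acc = 35

Tracing WS — 2×2 array, target PE[0][1]:
  @0  [0,0]  acc 36  |  →9  ↓36
  @0  [0,1]  acc 0  |  →0  ↓0
  @1  [0,0]  acc 20  |  →5  ↓20
  @1  [0,1]  acc 63  |  →9  ↓63
  @2  [0,0]  acc 36  |  →9  ↓36
  @2  [0,1]  acc 35  |  →5  ↓35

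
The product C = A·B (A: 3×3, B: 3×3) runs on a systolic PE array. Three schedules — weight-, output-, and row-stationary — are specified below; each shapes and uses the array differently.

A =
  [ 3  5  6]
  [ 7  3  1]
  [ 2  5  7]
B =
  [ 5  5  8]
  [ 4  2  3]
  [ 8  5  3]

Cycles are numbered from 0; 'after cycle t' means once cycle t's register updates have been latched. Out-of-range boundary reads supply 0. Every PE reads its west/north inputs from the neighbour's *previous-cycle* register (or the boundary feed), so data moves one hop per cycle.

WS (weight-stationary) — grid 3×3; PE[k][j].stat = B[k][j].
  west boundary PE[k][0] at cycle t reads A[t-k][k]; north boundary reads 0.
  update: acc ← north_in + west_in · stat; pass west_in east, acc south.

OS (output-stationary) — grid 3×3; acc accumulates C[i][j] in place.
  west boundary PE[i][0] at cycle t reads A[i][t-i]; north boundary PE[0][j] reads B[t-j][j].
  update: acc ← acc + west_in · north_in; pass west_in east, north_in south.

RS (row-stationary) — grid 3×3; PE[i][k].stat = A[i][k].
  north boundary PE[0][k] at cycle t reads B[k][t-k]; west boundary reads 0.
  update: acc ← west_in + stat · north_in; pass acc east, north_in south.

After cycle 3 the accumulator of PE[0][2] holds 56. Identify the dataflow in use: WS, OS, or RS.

dataflow = WS

WS (3×3 grid), PE[0][2]:
  c0 r0c2: 0 / 0 / 0
  c1 r0c2: 0 / 0 / 0
  c2 r0c2: 24 / 3 / 24
  c3 r0c2: 56 / 7 / 56
OS (3×3 grid), PE[0][2]:
  c0 r0c2: 0 / 0 / 0
  c1 r0c2: 0 / 0 / 0
  c2 r0c2: 24 / 3 / 8
  c3 r0c2: 39 / 5 / 3
RS (3×3 grid), PE[0][2]:
  c0 r0c2: 0 / 0 / 0
  c1 r0c2: 0 / 0 / 0
  c2 r0c2: 83 / 83 / 8
  c3 r0c2: 55 / 55 / 5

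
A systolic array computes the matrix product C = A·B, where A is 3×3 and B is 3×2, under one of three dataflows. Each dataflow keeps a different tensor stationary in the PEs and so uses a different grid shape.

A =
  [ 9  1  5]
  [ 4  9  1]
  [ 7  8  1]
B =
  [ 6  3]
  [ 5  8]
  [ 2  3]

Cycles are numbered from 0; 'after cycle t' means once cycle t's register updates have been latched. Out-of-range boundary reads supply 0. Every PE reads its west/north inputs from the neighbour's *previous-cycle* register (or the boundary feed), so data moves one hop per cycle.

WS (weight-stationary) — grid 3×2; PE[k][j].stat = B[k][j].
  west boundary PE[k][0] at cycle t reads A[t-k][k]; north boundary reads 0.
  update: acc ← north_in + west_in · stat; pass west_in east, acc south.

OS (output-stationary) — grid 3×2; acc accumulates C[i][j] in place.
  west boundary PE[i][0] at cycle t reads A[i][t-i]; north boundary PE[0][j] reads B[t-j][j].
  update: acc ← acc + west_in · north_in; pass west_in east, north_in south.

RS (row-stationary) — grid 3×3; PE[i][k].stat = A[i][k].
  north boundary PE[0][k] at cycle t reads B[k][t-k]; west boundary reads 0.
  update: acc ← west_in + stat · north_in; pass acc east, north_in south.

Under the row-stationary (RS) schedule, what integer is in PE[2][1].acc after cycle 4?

PE[2][1].acc = 85

RS (3×3). Following PE[2][1] plus its west/north inputs:
  t=0 PE[1][1]: acc=0 h=0 v=0
  t=0 PE[2][0]: acc=0 h=0 v=0
  t=0 PE[2][1]: acc=0 h=0 v=0
  t=1 PE[1][1]: acc=0 h=0 v=0
  t=1 PE[2][0]: acc=0 h=0 v=0
  t=1 PE[2][1]: acc=0 h=0 v=0
  t=2 PE[1][1]: acc=69 h=69 v=5
  t=2 PE[2][0]: acc=42 h=42 v=6
  t=2 PE[2][1]: acc=0 h=0 v=0
  t=3 PE[1][1]: acc=84 h=84 v=8
  t=3 PE[2][0]: acc=21 h=21 v=3
  t=3 PE[2][1]: acc=82 h=82 v=5
  t=4 PE[1][1]: acc=0 h=0 v=0
  t=4 PE[2][0]: acc=0 h=0 v=0
  t=4 PE[2][1]: acc=85 h=85 v=8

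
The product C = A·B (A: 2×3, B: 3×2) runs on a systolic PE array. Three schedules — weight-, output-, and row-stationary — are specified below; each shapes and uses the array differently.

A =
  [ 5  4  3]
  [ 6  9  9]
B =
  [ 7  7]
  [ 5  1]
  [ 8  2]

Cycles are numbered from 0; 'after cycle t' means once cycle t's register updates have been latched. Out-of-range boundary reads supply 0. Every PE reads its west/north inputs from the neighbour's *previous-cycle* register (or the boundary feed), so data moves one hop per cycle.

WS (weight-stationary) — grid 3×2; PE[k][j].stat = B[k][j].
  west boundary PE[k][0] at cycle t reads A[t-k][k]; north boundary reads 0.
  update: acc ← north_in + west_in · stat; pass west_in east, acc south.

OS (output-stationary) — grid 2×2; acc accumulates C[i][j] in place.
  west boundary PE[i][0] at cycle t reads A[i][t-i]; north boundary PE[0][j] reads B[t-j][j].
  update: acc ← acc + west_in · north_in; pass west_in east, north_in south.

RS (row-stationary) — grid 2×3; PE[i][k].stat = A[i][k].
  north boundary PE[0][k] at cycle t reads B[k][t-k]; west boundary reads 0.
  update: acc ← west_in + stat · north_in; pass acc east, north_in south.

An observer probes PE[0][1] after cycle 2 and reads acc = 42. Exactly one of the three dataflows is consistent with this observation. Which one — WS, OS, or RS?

dataflow = WS

WS (3×2 grid), PE[0][1]:
  [0] (0,1) acc=0 (h:0 v:0)
  [1] (0,1) acc=35 (h:5 v:35)
  [2] (0,1) acc=42 (h:6 v:42)
OS (2×2 grid), PE[0][1]:
  [0] (0,1) acc=0 (h:0 v:0)
  [1] (0,1) acc=35 (h:5 v:7)
  [2] (0,1) acc=39 (h:4 v:1)
RS (2×3 grid), PE[0][1]:
  [0] (0,1) acc=0 (h:0 v:0)
  [1] (0,1) acc=55 (h:55 v:5)
  [2] (0,1) acc=39 (h:39 v:1)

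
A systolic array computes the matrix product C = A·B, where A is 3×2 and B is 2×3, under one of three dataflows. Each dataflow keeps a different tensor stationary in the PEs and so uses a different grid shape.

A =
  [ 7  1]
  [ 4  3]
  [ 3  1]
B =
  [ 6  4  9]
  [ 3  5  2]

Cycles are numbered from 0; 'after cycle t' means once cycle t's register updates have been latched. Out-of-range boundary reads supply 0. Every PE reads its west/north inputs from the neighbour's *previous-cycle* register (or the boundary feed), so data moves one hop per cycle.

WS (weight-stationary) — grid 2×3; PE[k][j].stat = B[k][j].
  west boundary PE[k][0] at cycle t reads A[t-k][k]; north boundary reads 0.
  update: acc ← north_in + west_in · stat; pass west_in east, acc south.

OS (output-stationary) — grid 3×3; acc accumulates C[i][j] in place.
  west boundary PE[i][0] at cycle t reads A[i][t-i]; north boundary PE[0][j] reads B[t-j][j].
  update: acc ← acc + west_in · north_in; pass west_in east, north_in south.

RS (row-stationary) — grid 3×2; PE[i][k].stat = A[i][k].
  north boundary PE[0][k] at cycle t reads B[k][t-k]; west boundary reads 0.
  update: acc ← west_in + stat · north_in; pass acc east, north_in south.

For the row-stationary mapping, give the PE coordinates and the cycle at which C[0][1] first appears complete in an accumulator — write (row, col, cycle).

(row, col, cycle) = (0, 1, 2)

RS — PE[0][1] is where C[0][1] collects:
  after 0 — PE[0][1] acc=0, pass-E 0, pass-S 0
  after 1 — PE[0][1] acc=45, pass-E 45, pass-S 3
  after 2 — PE[0][1] acc=33, pass-E 33, pass-S 5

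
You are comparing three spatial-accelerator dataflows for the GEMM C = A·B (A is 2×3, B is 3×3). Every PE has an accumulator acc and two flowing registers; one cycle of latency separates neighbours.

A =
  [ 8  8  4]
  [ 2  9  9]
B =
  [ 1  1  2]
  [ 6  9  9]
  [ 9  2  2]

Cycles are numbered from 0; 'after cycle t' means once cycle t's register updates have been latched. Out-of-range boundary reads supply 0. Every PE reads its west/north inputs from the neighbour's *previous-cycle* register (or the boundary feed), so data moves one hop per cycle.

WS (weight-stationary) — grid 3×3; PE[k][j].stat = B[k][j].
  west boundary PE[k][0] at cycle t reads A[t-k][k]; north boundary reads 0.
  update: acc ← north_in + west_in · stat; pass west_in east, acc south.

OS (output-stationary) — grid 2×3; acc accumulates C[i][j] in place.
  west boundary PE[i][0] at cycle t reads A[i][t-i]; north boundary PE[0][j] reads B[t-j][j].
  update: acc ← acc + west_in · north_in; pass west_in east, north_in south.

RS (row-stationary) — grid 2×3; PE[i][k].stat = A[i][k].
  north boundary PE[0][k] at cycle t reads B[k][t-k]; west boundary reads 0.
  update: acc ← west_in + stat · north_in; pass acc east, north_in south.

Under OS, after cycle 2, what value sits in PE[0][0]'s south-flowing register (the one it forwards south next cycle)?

OS 2×3: PE[0][0] cycle-by-cycle (with neighbour feeds):
  cycle 0: PE[0][0] → acc 8, east 8, south 1
  cycle 1: PE[0][0] → acc 56, east 8, south 6
  cycle 2: PE[0][0] → acc 92, east 4, south 9

register = 9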